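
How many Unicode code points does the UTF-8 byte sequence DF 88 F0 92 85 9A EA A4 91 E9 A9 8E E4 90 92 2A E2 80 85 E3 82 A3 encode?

Byte at offset 0: 0xDF = 11011111 → 2-byte char (#1). Advance 2.
Byte at offset 2: 0xF0 = 11110000 → 4-byte char (#2). Advance 4.
Byte at offset 6: 0xEA = 11101010 → 3-byte char (#3). Advance 3.
Byte at offset 9: 0xE9 = 11101001 → 3-byte char (#4). Advance 3.
Byte at offset 12: 0xE4 = 11100100 → 3-byte char (#5). Advance 3.
Byte at offset 15: 0x2A = 00101010 → 1-byte char (#6). Advance 1.
Byte at offset 16: 0xE2 = 11100010 → 3-byte char (#7). Advance 3.
Byte at offset 19: 0xE3 = 11100011 → 3-byte char (#8). Advance 3.
Reached end at offset 22 after 8 code points.

8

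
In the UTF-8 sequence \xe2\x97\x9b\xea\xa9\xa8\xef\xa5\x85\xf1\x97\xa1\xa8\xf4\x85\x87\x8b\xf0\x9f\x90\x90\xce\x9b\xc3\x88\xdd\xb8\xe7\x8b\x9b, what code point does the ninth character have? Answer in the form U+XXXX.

U+0778

Offset 0: leading byte 0xE2 = 11100010 → 3-byte char #1 = E2 97 9B.
Offset 3: leading byte 0xEA = 11101010 → 3-byte char #2 = EA A9 A8.
Offset 6: leading byte 0xEF = 11101111 → 3-byte char #3 = EF A5 85.
Offset 9: leading byte 0xF1 = 11110001 → 4-byte char #4 = F1 97 A1 A8.
Offset 13: leading byte 0xF4 = 11110100 → 4-byte char #5 = F4 85 87 8B.
Offset 17: leading byte 0xF0 = 11110000 → 4-byte char #6 = F0 9F 90 90.
Offset 21: leading byte 0xCE = 11001110 → 2-byte char #7 = CE 9B.
Offset 23: leading byte 0xC3 = 11000011 → 2-byte char #8 = C3 88.
Offset 25: leading byte 0xDD = 11011101 → 2-byte char #9 = DD B8.
Leading byte 0xDD = 11011101 matches 110xxxxx → 2-byte sequence.
Byte 1: 0xDD = 11011101, payload 11101 (5 bits).
Byte 2: 0xB8 = 10111000 (10xxxxxx ✓), payload 111000.
Concatenate: 11101111000 = 0x778 (11 bits → U+0778).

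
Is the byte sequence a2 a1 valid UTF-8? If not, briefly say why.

Byte 0xA2 = 10100010 has the form 10xxxxxx — a continuation byte — but there is no preceding leading byte.

invalid (continuation byte with no leading byte)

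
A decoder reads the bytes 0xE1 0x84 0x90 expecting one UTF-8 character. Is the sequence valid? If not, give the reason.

Leading byte 0xE1 = 11100001 → 3-byte form.
Continuation bytes 0x84=10000100, 0x90=10010000 all match 10xxxxxx.
Decoded value 0x1110 is ≥ 0x800 (shortest form) and not a surrogate.

valid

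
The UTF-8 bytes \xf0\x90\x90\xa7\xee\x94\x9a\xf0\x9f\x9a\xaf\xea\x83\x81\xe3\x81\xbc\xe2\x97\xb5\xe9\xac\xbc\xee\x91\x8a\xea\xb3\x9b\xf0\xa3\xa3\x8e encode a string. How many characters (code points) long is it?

10

Byte at offset 0: 0xF0 = 11110000 → 4-byte char (#1). Advance 4.
Byte at offset 4: 0xEE = 11101110 → 3-byte char (#2). Advance 3.
Byte at offset 7: 0xF0 = 11110000 → 4-byte char (#3). Advance 4.
Byte at offset 11: 0xEA = 11101010 → 3-byte char (#4). Advance 3.
Byte at offset 14: 0xE3 = 11100011 → 3-byte char (#5). Advance 3.
Byte at offset 17: 0xE2 = 11100010 → 3-byte char (#6). Advance 3.
Byte at offset 20: 0xE9 = 11101001 → 3-byte char (#7). Advance 3.
Byte at offset 23: 0xEE = 11101110 → 3-byte char (#8). Advance 3.
Byte at offset 26: 0xEA = 11101010 → 3-byte char (#9). Advance 3.
Byte at offset 29: 0xF0 = 11110000 → 4-byte char (#10). Advance 4.
Reached end at offset 33 after 10 code points.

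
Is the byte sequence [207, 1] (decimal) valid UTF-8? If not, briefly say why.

Leading byte 0xCF = 11001111 → 2-byte form.
Byte 2 is 0x01 = 00000001, which is not 10xxxxxx — expected a continuation byte.

invalid (non-continuation byte where continuation expected)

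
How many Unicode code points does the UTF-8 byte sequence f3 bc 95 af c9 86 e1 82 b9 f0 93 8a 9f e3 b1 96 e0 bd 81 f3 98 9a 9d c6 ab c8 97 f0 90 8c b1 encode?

Byte at offset 0: 0xF3 = 11110011 → 4-byte char (#1). Advance 4.
Byte at offset 4: 0xC9 = 11001001 → 2-byte char (#2). Advance 2.
Byte at offset 6: 0xE1 = 11100001 → 3-byte char (#3). Advance 3.
Byte at offset 9: 0xF0 = 11110000 → 4-byte char (#4). Advance 4.
Byte at offset 13: 0xE3 = 11100011 → 3-byte char (#5). Advance 3.
Byte at offset 16: 0xE0 = 11100000 → 3-byte char (#6). Advance 3.
Byte at offset 19: 0xF3 = 11110011 → 4-byte char (#7). Advance 4.
Byte at offset 23: 0xC6 = 11000110 → 2-byte char (#8). Advance 2.
Byte at offset 25: 0xC8 = 11001000 → 2-byte char (#9). Advance 2.
Byte at offset 27: 0xF0 = 11110000 → 4-byte char (#10). Advance 4.
Reached end at offset 31 after 10 code points.

10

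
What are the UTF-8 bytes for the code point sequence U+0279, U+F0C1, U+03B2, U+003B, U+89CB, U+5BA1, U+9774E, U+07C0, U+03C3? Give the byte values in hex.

C9 B9 EF 83 81 CE B2 3B E8 A7 8B E5 AE A1 F2 97 9D 8E DF 80 CF 83

U+0279: 2-byte form → C9 B9.
U+F0C1: 3-byte form → EF 83 81.
U+03B2: 2-byte form → CE B2.
U+003B: 1-byte form → 3B.
U+89CB: 3-byte form → E8 A7 8B.
U+5BA1: 3-byte form → E5 AE A1.
U+9774E: 4-byte form → F2 97 9D 8E.
U+07C0: 2-byte form → DF 80.
U+03C3: 2-byte form → CF 83.
Concatenated (22 bytes): C9 B9 EF 83 81 CE B2 3B E8 A7 8B E5 AE A1 F2 97 9D 8E DF 80 CF 83.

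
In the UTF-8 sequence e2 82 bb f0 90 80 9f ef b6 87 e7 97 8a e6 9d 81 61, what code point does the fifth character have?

Offset 0: leading byte 0xE2 = 11100010 → 3-byte char #1 = E2 82 BB.
Offset 3: leading byte 0xF0 = 11110000 → 4-byte char #2 = F0 90 80 9F.
Offset 7: leading byte 0xEF = 11101111 → 3-byte char #3 = EF B6 87.
Offset 10: leading byte 0xE7 = 11100111 → 3-byte char #4 = E7 97 8A.
Offset 13: leading byte 0xE6 = 11100110 → 3-byte char #5 = E6 9D 81.
Leading byte 0xE6 = 11100110 matches 1110xxxx → 3-byte sequence.
Byte 1: 0xE6 = 11100110, payload 0110 (4 bits).
Byte 2: 0x9D = 10011101 (10xxxxxx ✓), payload 011101.
Byte 3: 0x81 = 10000001 (10xxxxxx ✓), payload 000001.
Concatenate: 0110011101000001 = 0x6741 (16 bits → U+6741).

U+6741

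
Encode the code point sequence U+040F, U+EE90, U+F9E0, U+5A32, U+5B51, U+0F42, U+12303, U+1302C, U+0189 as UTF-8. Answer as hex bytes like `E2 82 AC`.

D0 8F EE BA 90 EF A7 A0 E5 A8 B2 E5 AD 91 E0 BD 82 F0 92 8C 83 F0 93 80 AC C6 89

U+040F: 2-byte form → D0 8F.
U+EE90: 3-byte form → EE BA 90.
U+F9E0: 3-byte form → EF A7 A0.
U+5A32: 3-byte form → E5 A8 B2.
U+5B51: 3-byte form → E5 AD 91.
U+0F42: 3-byte form → E0 BD 82.
U+12303: 4-byte form → F0 92 8C 83.
U+1302C: 4-byte form → F0 93 80 AC.
U+0189: 2-byte form → C6 89.
Concatenated (27 bytes): D0 8F EE BA 90 EF A7 A0 E5 A8 B2 E5 AD 91 E0 BD 82 F0 92 8C 83 F0 93 80 AC C6 89.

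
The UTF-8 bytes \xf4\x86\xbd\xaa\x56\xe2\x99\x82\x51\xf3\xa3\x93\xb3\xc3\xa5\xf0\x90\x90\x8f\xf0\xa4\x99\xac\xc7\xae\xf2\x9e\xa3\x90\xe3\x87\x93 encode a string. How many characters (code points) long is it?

11

Byte at offset 0: 0xF4 = 11110100 → 4-byte char (#1). Advance 4.
Byte at offset 4: 0x56 = 01010110 → 1-byte char (#2). Advance 1.
Byte at offset 5: 0xE2 = 11100010 → 3-byte char (#3). Advance 3.
Byte at offset 8: 0x51 = 01010001 → 1-byte char (#4). Advance 1.
Byte at offset 9: 0xF3 = 11110011 → 4-byte char (#5). Advance 4.
Byte at offset 13: 0xC3 = 11000011 → 2-byte char (#6). Advance 2.
Byte at offset 15: 0xF0 = 11110000 → 4-byte char (#7). Advance 4.
Byte at offset 19: 0xF0 = 11110000 → 4-byte char (#8). Advance 4.
Byte at offset 23: 0xC7 = 11000111 → 2-byte char (#9). Advance 2.
Byte at offset 25: 0xF2 = 11110010 → 4-byte char (#10). Advance 4.
Byte at offset 29: 0xE3 = 11100011 → 3-byte char (#11). Advance 3.
Reached end at offset 32 after 11 code points.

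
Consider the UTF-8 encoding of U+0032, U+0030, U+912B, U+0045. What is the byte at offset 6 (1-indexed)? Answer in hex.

1-indexed offset 6 is 0-indexed offset 5.
U+0032 → 1-byte form 32 at offsets 0–0.
U+0030 → 1-byte form 30 at offsets 1–1.
U+912B → 3-byte form E9 84 AB at offsets 2–4.
U+0045 → 1-byte form 45 at offsets 5–5.
Offset 5 falls in char 4's range; it's byte 1 of 45 = 0x45.

0x45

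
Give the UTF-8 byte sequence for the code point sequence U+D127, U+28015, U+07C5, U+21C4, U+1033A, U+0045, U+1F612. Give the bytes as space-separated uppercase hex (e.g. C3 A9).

U+D127: 3-byte form → ED 84 A7.
U+28015: 4-byte form → F0 A8 80 95.
U+07C5: 2-byte form → DF 85.
U+21C4: 3-byte form → E2 87 84.
U+1033A: 4-byte form → F0 90 8C BA.
U+0045: 1-byte form → 45.
U+1F612: 4-byte form → F0 9F 98 92.
Concatenated (21 bytes): ED 84 A7 F0 A8 80 95 DF 85 E2 87 84 F0 90 8C BA 45 F0 9F 98 92.

ED 84 A7 F0 A8 80 95 DF 85 E2 87 84 F0 90 8C BA 45 F0 9F 98 92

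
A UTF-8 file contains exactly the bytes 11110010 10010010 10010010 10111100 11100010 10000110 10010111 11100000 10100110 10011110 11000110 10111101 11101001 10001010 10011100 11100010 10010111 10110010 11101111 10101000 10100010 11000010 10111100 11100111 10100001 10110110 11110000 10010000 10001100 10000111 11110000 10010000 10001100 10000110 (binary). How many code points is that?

11

Byte at offset 0: 0xF2 = 11110010 → 4-byte char (#1). Advance 4.
Byte at offset 4: 0xE2 = 11100010 → 3-byte char (#2). Advance 3.
Byte at offset 7: 0xE0 = 11100000 → 3-byte char (#3). Advance 3.
Byte at offset 10: 0xC6 = 11000110 → 2-byte char (#4). Advance 2.
Byte at offset 12: 0xE9 = 11101001 → 3-byte char (#5). Advance 3.
Byte at offset 15: 0xE2 = 11100010 → 3-byte char (#6). Advance 3.
Byte at offset 18: 0xEF = 11101111 → 3-byte char (#7). Advance 3.
Byte at offset 21: 0xC2 = 11000010 → 2-byte char (#8). Advance 2.
Byte at offset 23: 0xE7 = 11100111 → 3-byte char (#9). Advance 3.
Byte at offset 26: 0xF0 = 11110000 → 4-byte char (#10). Advance 4.
Byte at offset 30: 0xF0 = 11110000 → 4-byte char (#11). Advance 4.
Reached end at offset 34 after 11 code points.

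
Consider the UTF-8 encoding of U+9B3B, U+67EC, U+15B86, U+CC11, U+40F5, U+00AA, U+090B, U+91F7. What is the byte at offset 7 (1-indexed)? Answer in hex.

1-indexed offset 7 is 0-indexed offset 6.
U+9B3B → 3-byte form E9 AC BB at offsets 0–2.
U+67EC → 3-byte form E6 9F AC at offsets 3–5.
U+15B86 → 4-byte form F0 95 AE 86 at offsets 6–9.
Offset 6 falls in char 3's range; it's byte 1 of F0 95 AE 86 = 0xF0.

0xF0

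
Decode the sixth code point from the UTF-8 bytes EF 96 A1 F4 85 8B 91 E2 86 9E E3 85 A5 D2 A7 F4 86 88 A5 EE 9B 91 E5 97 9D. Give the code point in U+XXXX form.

Offset 0: leading byte 0xEF = 11101111 → 3-byte char #1 = EF 96 A1.
Offset 3: leading byte 0xF4 = 11110100 → 4-byte char #2 = F4 85 8B 91.
Offset 7: leading byte 0xE2 = 11100010 → 3-byte char #3 = E2 86 9E.
Offset 10: leading byte 0xE3 = 11100011 → 3-byte char #4 = E3 85 A5.
Offset 13: leading byte 0xD2 = 11010010 → 2-byte char #5 = D2 A7.
Offset 15: leading byte 0xF4 = 11110100 → 4-byte char #6 = F4 86 88 A5.
Leading byte 0xF4 = 11110100 matches 11110xxx → 4-byte sequence.
Byte 1: 0xF4 = 11110100, payload 100 (3 bits).
Byte 2: 0x86 = 10000110 (10xxxxxx ✓), payload 000110.
Byte 3: 0x88 = 10001000 (10xxxxxx ✓), payload 001000.
Byte 4: 0xA5 = 10100101 (10xxxxxx ✓), payload 100101.
Concatenate: 100000110001000100101 = 0x106225 (21 bits → U+106225).

U+106225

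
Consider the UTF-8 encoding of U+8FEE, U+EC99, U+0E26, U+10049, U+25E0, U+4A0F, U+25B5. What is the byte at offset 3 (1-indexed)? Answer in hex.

0xAE

1-indexed offset 3 is 0-indexed offset 2.
U+8FEE → 3-byte form E8 BF AE at offsets 0–2.
Offset 2 falls in char 1's range; it's byte 3 of E8 BF AE = 0xAE.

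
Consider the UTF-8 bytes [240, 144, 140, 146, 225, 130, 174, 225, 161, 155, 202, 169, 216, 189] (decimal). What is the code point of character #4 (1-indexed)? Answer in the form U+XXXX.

U+02A9

Offset 0: leading byte 0xF0 = 11110000 → 4-byte char #1 = F0 90 8C 92.
Offset 4: leading byte 0xE1 = 11100001 → 3-byte char #2 = E1 82 AE.
Offset 7: leading byte 0xE1 = 11100001 → 3-byte char #3 = E1 A1 9B.
Offset 10: leading byte 0xCA = 11001010 → 2-byte char #4 = CA A9.
Leading byte 0xCA = 11001010 matches 110xxxxx → 2-byte sequence.
Byte 1: 0xCA = 11001010, payload 01010 (5 bits).
Byte 2: 0xA9 = 10101001 (10xxxxxx ✓), payload 101001.
Concatenate: 01010101001 = 0x2A9 (11 bits → U+02A9).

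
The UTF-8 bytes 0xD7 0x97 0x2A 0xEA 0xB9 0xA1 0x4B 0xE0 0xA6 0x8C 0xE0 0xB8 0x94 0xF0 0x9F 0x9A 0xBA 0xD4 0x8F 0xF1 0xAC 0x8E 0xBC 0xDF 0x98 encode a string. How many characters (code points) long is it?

Byte at offset 0: 0xD7 = 11010111 → 2-byte char (#1). Advance 2.
Byte at offset 2: 0x2A = 00101010 → 1-byte char (#2). Advance 1.
Byte at offset 3: 0xEA = 11101010 → 3-byte char (#3). Advance 3.
Byte at offset 6: 0x4B = 01001011 → 1-byte char (#4). Advance 1.
Byte at offset 7: 0xE0 = 11100000 → 3-byte char (#5). Advance 3.
Byte at offset 10: 0xE0 = 11100000 → 3-byte char (#6). Advance 3.
Byte at offset 13: 0xF0 = 11110000 → 4-byte char (#7). Advance 4.
Byte at offset 17: 0xD4 = 11010100 → 2-byte char (#8). Advance 2.
Byte at offset 19: 0xF1 = 11110001 → 4-byte char (#9). Advance 4.
Byte at offset 23: 0xDF = 11011111 → 2-byte char (#10). Advance 2.
Reached end at offset 25 after 10 code points.

10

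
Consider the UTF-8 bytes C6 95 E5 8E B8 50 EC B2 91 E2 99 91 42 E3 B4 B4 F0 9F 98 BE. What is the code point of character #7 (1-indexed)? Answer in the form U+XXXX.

U+3D34

Offset 0: leading byte 0xC6 = 11000110 → 2-byte char #1 = C6 95.
Offset 2: leading byte 0xE5 = 11100101 → 3-byte char #2 = E5 8E B8.
Offset 5: leading byte 0x50 = 01010000 → 1-byte char #3 = 50.
Offset 6: leading byte 0xEC = 11101100 → 3-byte char #4 = EC B2 91.
Offset 9: leading byte 0xE2 = 11100010 → 3-byte char #5 = E2 99 91.
Offset 12: leading byte 0x42 = 01000010 → 1-byte char #6 = 42.
Offset 13: leading byte 0xE3 = 11100011 → 3-byte char #7 = E3 B4 B4.
Leading byte 0xE3 = 11100011 matches 1110xxxx → 3-byte sequence.
Byte 1: 0xE3 = 11100011, payload 0011 (4 bits).
Byte 2: 0xB4 = 10110100 (10xxxxxx ✓), payload 110100.
Byte 3: 0xB4 = 10110100 (10xxxxxx ✓), payload 110100.
Concatenate: 0011110100110100 = 0x3D34 (16 bits → U+3D34).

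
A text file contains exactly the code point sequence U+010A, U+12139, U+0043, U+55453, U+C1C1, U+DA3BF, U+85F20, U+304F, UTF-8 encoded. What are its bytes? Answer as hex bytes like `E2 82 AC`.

C4 8A F0 92 84 B9 43 F1 95 91 93 EC 87 81 F3 9A 8E BF F2 85 BC A0 E3 81 8F

U+010A: 2-byte form → C4 8A.
U+12139: 4-byte form → F0 92 84 B9.
U+0043: 1-byte form → 43.
U+55453: 4-byte form → F1 95 91 93.
U+C1C1: 3-byte form → EC 87 81.
U+DA3BF: 4-byte form → F3 9A 8E BF.
U+85F20: 4-byte form → F2 85 BC A0.
U+304F: 3-byte form → E3 81 8F.
Concatenated (25 bytes): C4 8A F0 92 84 B9 43 F1 95 91 93 EC 87 81 F3 9A 8E BF F2 85 BC A0 E3 81 8F.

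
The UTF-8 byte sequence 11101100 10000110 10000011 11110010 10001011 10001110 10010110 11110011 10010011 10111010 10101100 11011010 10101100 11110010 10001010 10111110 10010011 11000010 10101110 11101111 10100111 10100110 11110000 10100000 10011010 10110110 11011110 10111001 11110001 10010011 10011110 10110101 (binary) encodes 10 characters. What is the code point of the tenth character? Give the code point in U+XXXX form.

Offset 0: leading byte 0xEC = 11101100 → 3-byte char #1 = EC 86 83.
Offset 3: leading byte 0xF2 = 11110010 → 4-byte char #2 = F2 8B 8E 96.
Offset 7: leading byte 0xF3 = 11110011 → 4-byte char #3 = F3 93 BA AC.
Offset 11: leading byte 0xDA = 11011010 → 2-byte char #4 = DA AC.
Offset 13: leading byte 0xF2 = 11110010 → 4-byte char #5 = F2 8A BE 93.
Offset 17: leading byte 0xC2 = 11000010 → 2-byte char #6 = C2 AE.
Offset 19: leading byte 0xEF = 11101111 → 3-byte char #7 = EF A7 A6.
Offset 22: leading byte 0xF0 = 11110000 → 4-byte char #8 = F0 A0 9A B6.
Offset 26: leading byte 0xDE = 11011110 → 2-byte char #9 = DE B9.
Offset 28: leading byte 0xF1 = 11110001 → 4-byte char #10 = F1 93 9E B5.
Leading byte 0xF1 = 11110001 matches 11110xxx → 4-byte sequence.
Byte 1: 0xF1 = 11110001, payload 001 (3 bits).
Byte 2: 0x93 = 10010011 (10xxxxxx ✓), payload 010011.
Byte 3: 0x9E = 10011110 (10xxxxxx ✓), payload 011110.
Byte 4: 0xB5 = 10110101 (10xxxxxx ✓), payload 110101.
Concatenate: 001010011011110110101 = 0x537B5 (21 bits → U+537B5).

U+537B5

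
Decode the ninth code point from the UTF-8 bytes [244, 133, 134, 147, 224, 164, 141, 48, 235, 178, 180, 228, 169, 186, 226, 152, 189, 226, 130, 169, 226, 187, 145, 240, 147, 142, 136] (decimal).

Offset 0: leading byte 0xF4 = 11110100 → 4-byte char #1 = F4 85 86 93.
Offset 4: leading byte 0xE0 = 11100000 → 3-byte char #2 = E0 A4 8D.
Offset 7: leading byte 0x30 = 00110000 → 1-byte char #3 = 30.
Offset 8: leading byte 0xEB = 11101011 → 3-byte char #4 = EB B2 B4.
Offset 11: leading byte 0xE4 = 11100100 → 3-byte char #5 = E4 A9 BA.
Offset 14: leading byte 0xE2 = 11100010 → 3-byte char #6 = E2 98 BD.
Offset 17: leading byte 0xE2 = 11100010 → 3-byte char #7 = E2 82 A9.
Offset 20: leading byte 0xE2 = 11100010 → 3-byte char #8 = E2 BB 91.
Offset 23: leading byte 0xF0 = 11110000 → 4-byte char #9 = F0 93 8E 88.
Leading byte 0xF0 = 11110000 matches 11110xxx → 4-byte sequence.
Byte 1: 0xF0 = 11110000, payload 000 (3 bits).
Byte 2: 0x93 = 10010011 (10xxxxxx ✓), payload 010011.
Byte 3: 0x8E = 10001110 (10xxxxxx ✓), payload 001110.
Byte 4: 0x88 = 10001000 (10xxxxxx ✓), payload 001000.
Concatenate: 000010011001110001000 = 0x13388 (21 bits → U+13388).

U+13388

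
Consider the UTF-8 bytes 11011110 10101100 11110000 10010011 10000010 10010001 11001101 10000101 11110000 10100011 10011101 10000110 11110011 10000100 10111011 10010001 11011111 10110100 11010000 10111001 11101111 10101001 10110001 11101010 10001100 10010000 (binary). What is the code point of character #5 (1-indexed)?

U+C4ED1

Offset 0: leading byte 0xDE = 11011110 → 2-byte char #1 = DE AC.
Offset 2: leading byte 0xF0 = 11110000 → 4-byte char #2 = F0 93 82 91.
Offset 6: leading byte 0xCD = 11001101 → 2-byte char #3 = CD 85.
Offset 8: leading byte 0xF0 = 11110000 → 4-byte char #4 = F0 A3 9D 86.
Offset 12: leading byte 0xF3 = 11110011 → 4-byte char #5 = F3 84 BB 91.
Leading byte 0xF3 = 11110011 matches 11110xxx → 4-byte sequence.
Byte 1: 0xF3 = 11110011, payload 011 (3 bits).
Byte 2: 0x84 = 10000100 (10xxxxxx ✓), payload 000100.
Byte 3: 0xBB = 10111011 (10xxxxxx ✓), payload 111011.
Byte 4: 0x91 = 10010001 (10xxxxxx ✓), payload 010001.
Concatenate: 011000100111011010001 = 0xC4ED1 (21 bits → U+C4ED1).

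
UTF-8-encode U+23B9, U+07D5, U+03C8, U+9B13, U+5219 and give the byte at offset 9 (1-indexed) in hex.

0xAC

1-indexed offset 9 is 0-indexed offset 8.
U+23B9 → 3-byte form E2 8E B9 at offsets 0–2.
U+07D5 → 2-byte form DF 95 at offsets 3–4.
U+03C8 → 2-byte form CF 88 at offsets 5–6.
U+9B13 → 3-byte form E9 AC 93 at offsets 7–9.
Offset 8 falls in char 4's range; it's byte 2 of E9 AC 93 = 0xAC.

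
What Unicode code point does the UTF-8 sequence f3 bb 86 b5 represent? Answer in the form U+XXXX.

U+FB1B5

Leading byte 0xF3 = 11110011 matches 11110xxx → 4-byte sequence.
Byte 1: 0xF3 = 11110011, payload 011 (3 bits).
Byte 2: 0xBB = 10111011 (10xxxxxx ✓), payload 111011.
Byte 3: 0x86 = 10000110 (10xxxxxx ✓), payload 000110.
Byte 4: 0xB5 = 10110101 (10xxxxxx ✓), payload 110101.
Concatenate: 011111011000110110101 = 0xFB1B5 (21 bits → U+FB1B5).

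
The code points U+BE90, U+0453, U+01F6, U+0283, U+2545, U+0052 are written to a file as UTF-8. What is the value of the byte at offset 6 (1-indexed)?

1-indexed offset 6 is 0-indexed offset 5.
U+BE90 → 3-byte form EB BA 90 at offsets 0–2.
U+0453 → 2-byte form D1 93 at offsets 3–4.
U+01F6 → 2-byte form C7 B6 at offsets 5–6.
Offset 5 falls in char 3's range; it's byte 1 of C7 B6 = 0xC7.

0xC7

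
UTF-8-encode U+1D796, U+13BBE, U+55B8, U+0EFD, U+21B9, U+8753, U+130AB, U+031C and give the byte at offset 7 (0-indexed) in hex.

U+1D796 → 4-byte form F0 9D 9E 96 at offsets 0–3.
U+13BBE → 4-byte form F0 93 AE BE at offsets 4–7.
Offset 7 falls in char 2's range; it's byte 4 of F0 93 AE BE = 0xBE.

0xBE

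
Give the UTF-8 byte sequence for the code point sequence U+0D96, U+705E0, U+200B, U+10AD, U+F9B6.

U+0D96: 3-byte form → E0 B6 96.
U+705E0: 4-byte form → F1 B0 97 A0.
U+200B: 3-byte form → E2 80 8B.
U+10AD: 3-byte form → E1 82 AD.
U+F9B6: 3-byte form → EF A6 B6.
Concatenated (16 bytes): E0 B6 96 F1 B0 97 A0 E2 80 8B E1 82 AD EF A6 B6.

E0 B6 96 F1 B0 97 A0 E2 80 8B E1 82 AD EF A6 B6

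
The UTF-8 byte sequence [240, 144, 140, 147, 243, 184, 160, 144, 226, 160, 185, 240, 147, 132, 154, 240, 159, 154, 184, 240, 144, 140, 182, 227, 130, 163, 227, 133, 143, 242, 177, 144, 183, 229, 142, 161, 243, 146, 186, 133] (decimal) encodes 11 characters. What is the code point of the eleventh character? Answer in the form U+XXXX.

U+D2E85

Offset 0: leading byte 0xF0 = 11110000 → 4-byte char #1 = F0 90 8C 93.
Offset 4: leading byte 0xF3 = 11110011 → 4-byte char #2 = F3 B8 A0 90.
Offset 8: leading byte 0xE2 = 11100010 → 3-byte char #3 = E2 A0 B9.
Offset 11: leading byte 0xF0 = 11110000 → 4-byte char #4 = F0 93 84 9A.
Offset 15: leading byte 0xF0 = 11110000 → 4-byte char #5 = F0 9F 9A B8.
Offset 19: leading byte 0xF0 = 11110000 → 4-byte char #6 = F0 90 8C B6.
Offset 23: leading byte 0xE3 = 11100011 → 3-byte char #7 = E3 82 A3.
Offset 26: leading byte 0xE3 = 11100011 → 3-byte char #8 = E3 85 8F.
Offset 29: leading byte 0xF2 = 11110010 → 4-byte char #9 = F2 B1 90 B7.
Offset 33: leading byte 0xE5 = 11100101 → 3-byte char #10 = E5 8E A1.
Offset 36: leading byte 0xF3 = 11110011 → 4-byte char #11 = F3 92 BA 85.
Leading byte 0xF3 = 11110011 matches 11110xxx → 4-byte sequence.
Byte 1: 0xF3 = 11110011, payload 011 (3 bits).
Byte 2: 0x92 = 10010010 (10xxxxxx ✓), payload 010010.
Byte 3: 0xBA = 10111010 (10xxxxxx ✓), payload 111010.
Byte 4: 0x85 = 10000101 (10xxxxxx ✓), payload 000101.
Concatenate: 011010010111010000101 = 0xD2E85 (21 bits → U+D2E85).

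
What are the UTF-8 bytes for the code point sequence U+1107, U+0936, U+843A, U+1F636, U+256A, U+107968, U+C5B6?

U+1107: 3-byte form → E1 84 87.
U+0936: 3-byte form → E0 A4 B6.
U+843A: 3-byte form → E8 90 BA.
U+1F636: 4-byte form → F0 9F 98 B6.
U+256A: 3-byte form → E2 95 AA.
U+107968: 4-byte form → F4 87 A5 A8.
U+C5B6: 3-byte form → EC 96 B6.
Concatenated (23 bytes): E1 84 87 E0 A4 B6 E8 90 BA F0 9F 98 B6 E2 95 AA F4 87 A5 A8 EC 96 B6.

E1 84 87 E0 A4 B6 E8 90 BA F0 9F 98 B6 E2 95 AA F4 87 A5 A8 EC 96 B6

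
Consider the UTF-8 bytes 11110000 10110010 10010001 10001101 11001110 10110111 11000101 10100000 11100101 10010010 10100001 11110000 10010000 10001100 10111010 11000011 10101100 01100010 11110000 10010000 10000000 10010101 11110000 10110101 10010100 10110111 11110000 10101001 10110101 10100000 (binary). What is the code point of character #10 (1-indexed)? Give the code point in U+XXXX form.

Offset 0: leading byte 0xF0 = 11110000 → 4-byte char #1 = F0 B2 91 8D.
Offset 4: leading byte 0xCE = 11001110 → 2-byte char #2 = CE B7.
Offset 6: leading byte 0xC5 = 11000101 → 2-byte char #3 = C5 A0.
Offset 8: leading byte 0xE5 = 11100101 → 3-byte char #4 = E5 92 A1.
Offset 11: leading byte 0xF0 = 11110000 → 4-byte char #5 = F0 90 8C BA.
Offset 15: leading byte 0xC3 = 11000011 → 2-byte char #6 = C3 AC.
Offset 17: leading byte 0x62 = 01100010 → 1-byte char #7 = 62.
Offset 18: leading byte 0xF0 = 11110000 → 4-byte char #8 = F0 90 80 95.
Offset 22: leading byte 0xF0 = 11110000 → 4-byte char #9 = F0 B5 94 B7.
Offset 26: leading byte 0xF0 = 11110000 → 4-byte char #10 = F0 A9 B5 A0.
Leading byte 0xF0 = 11110000 matches 11110xxx → 4-byte sequence.
Byte 1: 0xF0 = 11110000, payload 000 (3 bits).
Byte 2: 0xA9 = 10101001 (10xxxxxx ✓), payload 101001.
Byte 3: 0xB5 = 10110101 (10xxxxxx ✓), payload 110101.
Byte 4: 0xA0 = 10100000 (10xxxxxx ✓), payload 100000.
Concatenate: 000101001110101100000 = 0x29D60 (21 bits → U+29D60).

U+29D60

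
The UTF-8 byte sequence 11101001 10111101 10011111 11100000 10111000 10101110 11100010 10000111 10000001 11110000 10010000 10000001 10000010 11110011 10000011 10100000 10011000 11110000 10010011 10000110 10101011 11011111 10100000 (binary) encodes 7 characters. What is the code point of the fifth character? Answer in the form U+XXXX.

Offset 0: leading byte 0xE9 = 11101001 → 3-byte char #1 = E9 BD 9F.
Offset 3: leading byte 0xE0 = 11100000 → 3-byte char #2 = E0 B8 AE.
Offset 6: leading byte 0xE2 = 11100010 → 3-byte char #3 = E2 87 81.
Offset 9: leading byte 0xF0 = 11110000 → 4-byte char #4 = F0 90 81 82.
Offset 13: leading byte 0xF3 = 11110011 → 4-byte char #5 = F3 83 A0 98.
Leading byte 0xF3 = 11110011 matches 11110xxx → 4-byte sequence.
Byte 1: 0xF3 = 11110011, payload 011 (3 bits).
Byte 2: 0x83 = 10000011 (10xxxxxx ✓), payload 000011.
Byte 3: 0xA0 = 10100000 (10xxxxxx ✓), payload 100000.
Byte 4: 0x98 = 10011000 (10xxxxxx ✓), payload 011000.
Concatenate: 011000011100000011000 = 0xC3818 (21 bits → U+C3818).

U+C3818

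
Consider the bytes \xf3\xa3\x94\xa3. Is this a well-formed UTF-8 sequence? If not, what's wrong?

Leading byte 0xF3 = 11110011 → 4-byte form.
Continuation bytes 0xA3=10100011, 0x94=10010100, 0xA3=10100011 all match 10xxxxxx.
Decoded value 0xE3523 is ≥ 0x10000 (shortest form) and not a surrogate.

valid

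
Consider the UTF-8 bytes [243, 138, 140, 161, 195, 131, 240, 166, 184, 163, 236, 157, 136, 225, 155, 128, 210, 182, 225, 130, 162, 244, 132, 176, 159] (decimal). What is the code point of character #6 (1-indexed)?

U+04B6

Offset 0: leading byte 0xF3 = 11110011 → 4-byte char #1 = F3 8A 8C A1.
Offset 4: leading byte 0xC3 = 11000011 → 2-byte char #2 = C3 83.
Offset 6: leading byte 0xF0 = 11110000 → 4-byte char #3 = F0 A6 B8 A3.
Offset 10: leading byte 0xEC = 11101100 → 3-byte char #4 = EC 9D 88.
Offset 13: leading byte 0xE1 = 11100001 → 3-byte char #5 = E1 9B 80.
Offset 16: leading byte 0xD2 = 11010010 → 2-byte char #6 = D2 B6.
Leading byte 0xD2 = 11010010 matches 110xxxxx → 2-byte sequence.
Byte 1: 0xD2 = 11010010, payload 10010 (5 bits).
Byte 2: 0xB6 = 10110110 (10xxxxxx ✓), payload 110110.
Concatenate: 10010110110 = 0x4B6 (11 bits → U+04B6).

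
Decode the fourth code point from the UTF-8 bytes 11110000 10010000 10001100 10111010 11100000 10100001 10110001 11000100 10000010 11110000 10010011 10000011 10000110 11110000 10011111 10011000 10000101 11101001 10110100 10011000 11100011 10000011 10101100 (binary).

U+130C6

Offset 0: leading byte 0xF0 = 11110000 → 4-byte char #1 = F0 90 8C BA.
Offset 4: leading byte 0xE0 = 11100000 → 3-byte char #2 = E0 A1 B1.
Offset 7: leading byte 0xC4 = 11000100 → 2-byte char #3 = C4 82.
Offset 9: leading byte 0xF0 = 11110000 → 4-byte char #4 = F0 93 83 86.
Leading byte 0xF0 = 11110000 matches 11110xxx → 4-byte sequence.
Byte 1: 0xF0 = 11110000, payload 000 (3 bits).
Byte 2: 0x93 = 10010011 (10xxxxxx ✓), payload 010011.
Byte 3: 0x83 = 10000011 (10xxxxxx ✓), payload 000011.
Byte 4: 0x86 = 10000110 (10xxxxxx ✓), payload 000110.
Concatenate: 000010011000011000110 = 0x130C6 (21 bits → U+130C6).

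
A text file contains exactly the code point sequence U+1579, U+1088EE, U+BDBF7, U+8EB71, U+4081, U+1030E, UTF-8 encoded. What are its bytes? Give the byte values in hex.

E1 95 B9 F4 88 A3 AE F2 BD AF B7 F2 8E AD B1 E4 82 81 F0 90 8C 8E

U+1579: 3-byte form → E1 95 B9.
U+1088EE: 4-byte form → F4 88 A3 AE.
U+BDBF7: 4-byte form → F2 BD AF B7.
U+8EB71: 4-byte form → F2 8E AD B1.
U+4081: 3-byte form → E4 82 81.
U+1030E: 4-byte form → F0 90 8C 8E.
Concatenated (22 bytes): E1 95 B9 F4 88 A3 AE F2 BD AF B7 F2 8E AD B1 E4 82 81 F0 90 8C 8E.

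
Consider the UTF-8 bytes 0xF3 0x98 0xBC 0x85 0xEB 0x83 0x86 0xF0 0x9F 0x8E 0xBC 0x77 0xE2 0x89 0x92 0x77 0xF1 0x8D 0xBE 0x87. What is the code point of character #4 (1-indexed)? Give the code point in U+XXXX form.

U+0077

Offset 0: leading byte 0xF3 = 11110011 → 4-byte char #1 = F3 98 BC 85.
Offset 4: leading byte 0xEB = 11101011 → 3-byte char #2 = EB 83 86.
Offset 7: leading byte 0xF0 = 11110000 → 4-byte char #3 = F0 9F 8E BC.
Offset 11: leading byte 0x77 = 01110111 → 1-byte char #4 = 77.
Leading byte 0x77 = 01110111 matches 0xxxxxxx → 1-byte sequence.
Byte 1: 0x77 = 01110111, payload 1110111 (7 bits).
Concatenate: 1110111 = 0x77 (7 bits → U+0077).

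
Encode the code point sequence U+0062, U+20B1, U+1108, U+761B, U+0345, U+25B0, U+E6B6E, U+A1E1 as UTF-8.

62 E2 82 B1 E1 84 88 E7 98 9B CD 85 E2 96 B0 F3 A6 AD AE EA 87 A1

U+0062: 1-byte form → 62.
U+20B1: 3-byte form → E2 82 B1.
U+1108: 3-byte form → E1 84 88.
U+761B: 3-byte form → E7 98 9B.
U+0345: 2-byte form → CD 85.
U+25B0: 3-byte form → E2 96 B0.
U+E6B6E: 4-byte form → F3 A6 AD AE.
U+A1E1: 3-byte form → EA 87 A1.
Concatenated (22 bytes): 62 E2 82 B1 E1 84 88 E7 98 9B CD 85 E2 96 B0 F3 A6 AD AE EA 87 A1.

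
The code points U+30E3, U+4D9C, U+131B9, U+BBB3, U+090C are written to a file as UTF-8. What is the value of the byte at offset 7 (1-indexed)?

0xF0

1-indexed offset 7 is 0-indexed offset 6.
U+30E3 → 3-byte form E3 83 A3 at offsets 0–2.
U+4D9C → 3-byte form E4 B6 9C at offsets 3–5.
U+131B9 → 4-byte form F0 93 86 B9 at offsets 6–9.
Offset 6 falls in char 3's range; it's byte 1 of F0 93 86 B9 = 0xF0.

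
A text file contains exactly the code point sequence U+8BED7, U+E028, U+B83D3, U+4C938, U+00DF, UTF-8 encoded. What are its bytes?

F2 8B BB 97 EE 80 A8 F2 B8 8F 93 F1 8C A4 B8 C3 9F

U+8BED7: 4-byte form → F2 8B BB 97.
U+E028: 3-byte form → EE 80 A8.
U+B83D3: 4-byte form → F2 B8 8F 93.
U+4C938: 4-byte form → F1 8C A4 B8.
U+00DF: 2-byte form → C3 9F.
Concatenated (17 bytes): F2 8B BB 97 EE 80 A8 F2 B8 8F 93 F1 8C A4 B8 C3 9F.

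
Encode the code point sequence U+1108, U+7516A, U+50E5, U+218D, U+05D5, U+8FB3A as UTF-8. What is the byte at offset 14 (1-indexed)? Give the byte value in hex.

1-indexed offset 14 is 0-indexed offset 13.
U+1108 → 3-byte form E1 84 88 at offsets 0–2.
U+7516A → 4-byte form F1 B5 85 AA at offsets 3–6.
U+50E5 → 3-byte form E5 83 A5 at offsets 7–9.
U+218D → 3-byte form E2 86 8D at offsets 10–12.
U+05D5 → 2-byte form D7 95 at offsets 13–14.
Offset 13 falls in char 5's range; it's byte 1 of D7 95 = 0xD7.

0xD7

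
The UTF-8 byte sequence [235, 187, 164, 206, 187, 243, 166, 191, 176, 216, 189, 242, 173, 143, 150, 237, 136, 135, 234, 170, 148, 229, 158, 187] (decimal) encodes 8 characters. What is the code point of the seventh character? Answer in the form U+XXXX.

U+AA94

Offset 0: leading byte 0xEB = 11101011 → 3-byte char #1 = EB BB A4.
Offset 3: leading byte 0xCE = 11001110 → 2-byte char #2 = CE BB.
Offset 5: leading byte 0xF3 = 11110011 → 4-byte char #3 = F3 A6 BF B0.
Offset 9: leading byte 0xD8 = 11011000 → 2-byte char #4 = D8 BD.
Offset 11: leading byte 0xF2 = 11110010 → 4-byte char #5 = F2 AD 8F 96.
Offset 15: leading byte 0xED = 11101101 → 3-byte char #6 = ED 88 87.
Offset 18: leading byte 0xEA = 11101010 → 3-byte char #7 = EA AA 94.
Leading byte 0xEA = 11101010 matches 1110xxxx → 3-byte sequence.
Byte 1: 0xEA = 11101010, payload 1010 (4 bits).
Byte 2: 0xAA = 10101010 (10xxxxxx ✓), payload 101010.
Byte 3: 0x94 = 10010100 (10xxxxxx ✓), payload 010100.
Concatenate: 1010101010010100 = 0xAA94 (16 bits → U+AA94).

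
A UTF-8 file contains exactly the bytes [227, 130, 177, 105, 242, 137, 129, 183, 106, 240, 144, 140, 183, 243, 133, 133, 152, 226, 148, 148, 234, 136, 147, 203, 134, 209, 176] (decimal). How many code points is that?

10

Byte at offset 0: 0xE3 = 11100011 → 3-byte char (#1). Advance 3.
Byte at offset 3: 0x69 = 01101001 → 1-byte char (#2). Advance 1.
Byte at offset 4: 0xF2 = 11110010 → 4-byte char (#3). Advance 4.
Byte at offset 8: 0x6A = 01101010 → 1-byte char (#4). Advance 1.
Byte at offset 9: 0xF0 = 11110000 → 4-byte char (#5). Advance 4.
Byte at offset 13: 0xF3 = 11110011 → 4-byte char (#6). Advance 4.
Byte at offset 17: 0xE2 = 11100010 → 3-byte char (#7). Advance 3.
Byte at offset 20: 0xEA = 11101010 → 3-byte char (#8). Advance 3.
Byte at offset 23: 0xCB = 11001011 → 2-byte char (#9). Advance 2.
Byte at offset 25: 0xD1 = 11010001 → 2-byte char (#10). Advance 2.
Reached end at offset 27 after 10 code points.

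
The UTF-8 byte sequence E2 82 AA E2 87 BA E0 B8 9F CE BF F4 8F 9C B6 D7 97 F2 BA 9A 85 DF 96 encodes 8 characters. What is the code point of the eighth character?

U+07D6

Offset 0: leading byte 0xE2 = 11100010 → 3-byte char #1 = E2 82 AA.
Offset 3: leading byte 0xE2 = 11100010 → 3-byte char #2 = E2 87 BA.
Offset 6: leading byte 0xE0 = 11100000 → 3-byte char #3 = E0 B8 9F.
Offset 9: leading byte 0xCE = 11001110 → 2-byte char #4 = CE BF.
Offset 11: leading byte 0xF4 = 11110100 → 4-byte char #5 = F4 8F 9C B6.
Offset 15: leading byte 0xD7 = 11010111 → 2-byte char #6 = D7 97.
Offset 17: leading byte 0xF2 = 11110010 → 4-byte char #7 = F2 BA 9A 85.
Offset 21: leading byte 0xDF = 11011111 → 2-byte char #8 = DF 96.
Leading byte 0xDF = 11011111 matches 110xxxxx → 2-byte sequence.
Byte 1: 0xDF = 11011111, payload 11111 (5 bits).
Byte 2: 0x96 = 10010110 (10xxxxxx ✓), payload 010110.
Concatenate: 11111010110 = 0x7D6 (11 bits → U+07D6).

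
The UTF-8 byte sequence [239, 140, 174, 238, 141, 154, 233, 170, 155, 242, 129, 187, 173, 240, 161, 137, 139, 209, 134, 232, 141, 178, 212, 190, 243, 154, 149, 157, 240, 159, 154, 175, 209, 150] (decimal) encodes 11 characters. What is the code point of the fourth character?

U+81EED

Offset 0: leading byte 0xEF = 11101111 → 3-byte char #1 = EF 8C AE.
Offset 3: leading byte 0xEE = 11101110 → 3-byte char #2 = EE 8D 9A.
Offset 6: leading byte 0xE9 = 11101001 → 3-byte char #3 = E9 AA 9B.
Offset 9: leading byte 0xF2 = 11110010 → 4-byte char #4 = F2 81 BB AD.
Leading byte 0xF2 = 11110010 matches 11110xxx → 4-byte sequence.
Byte 1: 0xF2 = 11110010, payload 010 (3 bits).
Byte 2: 0x81 = 10000001 (10xxxxxx ✓), payload 000001.
Byte 3: 0xBB = 10111011 (10xxxxxx ✓), payload 111011.
Byte 4: 0xAD = 10101101 (10xxxxxx ✓), payload 101101.
Concatenate: 010000001111011101101 = 0x81EED (21 bits → U+81EED).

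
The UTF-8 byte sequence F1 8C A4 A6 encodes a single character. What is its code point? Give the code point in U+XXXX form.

Leading byte 0xF1 = 11110001 matches 11110xxx → 4-byte sequence.
Byte 1: 0xF1 = 11110001, payload 001 (3 bits).
Byte 2: 0x8C = 10001100 (10xxxxxx ✓), payload 001100.
Byte 3: 0xA4 = 10100100 (10xxxxxx ✓), payload 100100.
Byte 4: 0xA6 = 10100110 (10xxxxxx ✓), payload 100110.
Concatenate: 001001100100100100110 = 0x4C926 (21 bits → U+4C926).

U+4C926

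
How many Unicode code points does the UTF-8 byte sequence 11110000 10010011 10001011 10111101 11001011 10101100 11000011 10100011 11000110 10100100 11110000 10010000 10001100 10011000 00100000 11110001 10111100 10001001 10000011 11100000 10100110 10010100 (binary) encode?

Byte at offset 0: 0xF0 = 11110000 → 4-byte char (#1). Advance 4.
Byte at offset 4: 0xCB = 11001011 → 2-byte char (#2). Advance 2.
Byte at offset 6: 0xC3 = 11000011 → 2-byte char (#3). Advance 2.
Byte at offset 8: 0xC6 = 11000110 → 2-byte char (#4). Advance 2.
Byte at offset 10: 0xF0 = 11110000 → 4-byte char (#5). Advance 4.
Byte at offset 14: 0x20 = 00100000 → 1-byte char (#6). Advance 1.
Byte at offset 15: 0xF1 = 11110001 → 4-byte char (#7). Advance 4.
Byte at offset 19: 0xE0 = 11100000 → 3-byte char (#8). Advance 3.
Reached end at offset 22 after 8 code points.

8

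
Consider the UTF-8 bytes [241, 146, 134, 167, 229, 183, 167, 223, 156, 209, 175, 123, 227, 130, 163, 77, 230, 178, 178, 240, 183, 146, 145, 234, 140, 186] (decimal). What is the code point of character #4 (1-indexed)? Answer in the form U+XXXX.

Offset 0: leading byte 0xF1 = 11110001 → 4-byte char #1 = F1 92 86 A7.
Offset 4: leading byte 0xE5 = 11100101 → 3-byte char #2 = E5 B7 A7.
Offset 7: leading byte 0xDF = 11011111 → 2-byte char #3 = DF 9C.
Offset 9: leading byte 0xD1 = 11010001 → 2-byte char #4 = D1 AF.
Leading byte 0xD1 = 11010001 matches 110xxxxx → 2-byte sequence.
Byte 1: 0xD1 = 11010001, payload 10001 (5 bits).
Byte 2: 0xAF = 10101111 (10xxxxxx ✓), payload 101111.
Concatenate: 10001101111 = 0x46F (11 bits → U+046F).

U+046F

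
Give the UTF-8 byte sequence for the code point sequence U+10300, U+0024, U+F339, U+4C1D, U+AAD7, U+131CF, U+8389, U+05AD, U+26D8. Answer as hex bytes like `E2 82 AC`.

F0 90 8C 80 24 EF 8C B9 E4 B0 9D EA AB 97 F0 93 87 8F E8 8E 89 D6 AD E2 9B 98

U+10300: 4-byte form → F0 90 8C 80.
U+0024: 1-byte form → 24.
U+F339: 3-byte form → EF 8C B9.
U+4C1D: 3-byte form → E4 B0 9D.
U+AAD7: 3-byte form → EA AB 97.
U+131CF: 4-byte form → F0 93 87 8F.
U+8389: 3-byte form → E8 8E 89.
U+05AD: 2-byte form → D6 AD.
U+26D8: 3-byte form → E2 9B 98.
Concatenated (26 bytes): F0 90 8C 80 24 EF 8C B9 E4 B0 9D EA AB 97 F0 93 87 8F E8 8E 89 D6 AD E2 9B 98.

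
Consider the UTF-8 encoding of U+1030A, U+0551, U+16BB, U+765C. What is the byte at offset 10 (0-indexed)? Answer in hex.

0x99

U+1030A → 4-byte form F0 90 8C 8A at offsets 0–3.
U+0551 → 2-byte form D5 91 at offsets 4–5.
U+16BB → 3-byte form E1 9A BB at offsets 6–8.
U+765C → 3-byte form E7 99 9C at offsets 9–11.
Offset 10 falls in char 4's range; it's byte 2 of E7 99 9C = 0x99.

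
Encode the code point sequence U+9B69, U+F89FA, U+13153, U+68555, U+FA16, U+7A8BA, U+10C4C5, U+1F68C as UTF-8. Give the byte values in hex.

E9 AD A9 F3 B8 A7 BA F0 93 85 93 F1 A8 95 95 EF A8 96 F1 BA A2 BA F4 8C 93 85 F0 9F 9A 8C

U+9B69: 3-byte form → E9 AD A9.
U+F89FA: 4-byte form → F3 B8 A7 BA.
U+13153: 4-byte form → F0 93 85 93.
U+68555: 4-byte form → F1 A8 95 95.
U+FA16: 3-byte form → EF A8 96.
U+7A8BA: 4-byte form → F1 BA A2 BA.
U+10C4C5: 4-byte form → F4 8C 93 85.
U+1F68C: 4-byte form → F0 9F 9A 8C.
Concatenated (30 bytes): E9 AD A9 F3 B8 A7 BA F0 93 85 93 F1 A8 95 95 EF A8 96 F1 BA A2 BA F4 8C 93 85 F0 9F 9A 8C.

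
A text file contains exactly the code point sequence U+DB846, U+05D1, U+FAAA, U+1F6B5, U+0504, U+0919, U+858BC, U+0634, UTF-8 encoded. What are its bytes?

U+DB846: 4-byte form → F3 9B A1 86.
U+05D1: 2-byte form → D7 91.
U+FAAA: 3-byte form → EF AA AA.
U+1F6B5: 4-byte form → F0 9F 9A B5.
U+0504: 2-byte form → D4 84.
U+0919: 3-byte form → E0 A4 99.
U+858BC: 4-byte form → F2 85 A2 BC.
U+0634: 2-byte form → D8 B4.
Concatenated (24 bytes): F3 9B A1 86 D7 91 EF AA AA F0 9F 9A B5 D4 84 E0 A4 99 F2 85 A2 BC D8 B4.

F3 9B A1 86 D7 91 EF AA AA F0 9F 9A B5 D4 84 E0 A4 99 F2 85 A2 BC D8 B4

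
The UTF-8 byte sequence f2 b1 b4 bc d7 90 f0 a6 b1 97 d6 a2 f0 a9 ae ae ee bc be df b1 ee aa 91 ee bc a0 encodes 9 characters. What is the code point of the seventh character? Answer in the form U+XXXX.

U+07F1

Offset 0: leading byte 0xF2 = 11110010 → 4-byte char #1 = F2 B1 B4 BC.
Offset 4: leading byte 0xD7 = 11010111 → 2-byte char #2 = D7 90.
Offset 6: leading byte 0xF0 = 11110000 → 4-byte char #3 = F0 A6 B1 97.
Offset 10: leading byte 0xD6 = 11010110 → 2-byte char #4 = D6 A2.
Offset 12: leading byte 0xF0 = 11110000 → 4-byte char #5 = F0 A9 AE AE.
Offset 16: leading byte 0xEE = 11101110 → 3-byte char #6 = EE BC BE.
Offset 19: leading byte 0xDF = 11011111 → 2-byte char #7 = DF B1.
Leading byte 0xDF = 11011111 matches 110xxxxx → 2-byte sequence.
Byte 1: 0xDF = 11011111, payload 11111 (5 bits).
Byte 2: 0xB1 = 10110001 (10xxxxxx ✓), payload 110001.
Concatenate: 11111110001 = 0x7F1 (11 bits → U+07F1).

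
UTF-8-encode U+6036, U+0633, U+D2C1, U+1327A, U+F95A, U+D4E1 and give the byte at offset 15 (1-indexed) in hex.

1-indexed offset 15 is 0-indexed offset 14.
U+6036 → 3-byte form E6 80 B6 at offsets 0–2.
U+0633 → 2-byte form D8 B3 at offsets 3–4.
U+D2C1 → 3-byte form ED 8B 81 at offsets 5–7.
U+1327A → 4-byte form F0 93 89 BA at offsets 8–11.
U+F95A → 3-byte form EF A5 9A at offsets 12–14.
Offset 14 falls in char 5's range; it's byte 3 of EF A5 9A = 0x9A.

0x9A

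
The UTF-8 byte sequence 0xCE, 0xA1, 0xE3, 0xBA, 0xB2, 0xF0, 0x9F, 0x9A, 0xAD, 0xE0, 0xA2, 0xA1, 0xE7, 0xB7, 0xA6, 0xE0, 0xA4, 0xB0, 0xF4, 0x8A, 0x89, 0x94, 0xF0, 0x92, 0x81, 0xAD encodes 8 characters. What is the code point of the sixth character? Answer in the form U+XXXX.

Offset 0: leading byte 0xCE = 11001110 → 2-byte char #1 = CE A1.
Offset 2: leading byte 0xE3 = 11100011 → 3-byte char #2 = E3 BA B2.
Offset 5: leading byte 0xF0 = 11110000 → 4-byte char #3 = F0 9F 9A AD.
Offset 9: leading byte 0xE0 = 11100000 → 3-byte char #4 = E0 A2 A1.
Offset 12: leading byte 0xE7 = 11100111 → 3-byte char #5 = E7 B7 A6.
Offset 15: leading byte 0xE0 = 11100000 → 3-byte char #6 = E0 A4 B0.
Leading byte 0xE0 = 11100000 matches 1110xxxx → 3-byte sequence.
Byte 1: 0xE0 = 11100000, payload 0000 (4 bits).
Byte 2: 0xA4 = 10100100 (10xxxxxx ✓), payload 100100.
Byte 3: 0xB0 = 10110000 (10xxxxxx ✓), payload 110000.
Concatenate: 0000100100110000 = 0x930 (16 bits → U+0930).

U+0930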